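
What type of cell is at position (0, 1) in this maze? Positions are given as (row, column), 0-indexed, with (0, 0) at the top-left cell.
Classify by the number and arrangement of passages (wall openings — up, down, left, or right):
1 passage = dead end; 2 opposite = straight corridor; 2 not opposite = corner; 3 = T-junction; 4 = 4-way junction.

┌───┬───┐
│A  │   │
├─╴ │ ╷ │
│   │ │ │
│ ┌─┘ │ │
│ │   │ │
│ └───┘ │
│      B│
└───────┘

Checking cell at (0, 1):
Number of passages: 2
Cell type: corner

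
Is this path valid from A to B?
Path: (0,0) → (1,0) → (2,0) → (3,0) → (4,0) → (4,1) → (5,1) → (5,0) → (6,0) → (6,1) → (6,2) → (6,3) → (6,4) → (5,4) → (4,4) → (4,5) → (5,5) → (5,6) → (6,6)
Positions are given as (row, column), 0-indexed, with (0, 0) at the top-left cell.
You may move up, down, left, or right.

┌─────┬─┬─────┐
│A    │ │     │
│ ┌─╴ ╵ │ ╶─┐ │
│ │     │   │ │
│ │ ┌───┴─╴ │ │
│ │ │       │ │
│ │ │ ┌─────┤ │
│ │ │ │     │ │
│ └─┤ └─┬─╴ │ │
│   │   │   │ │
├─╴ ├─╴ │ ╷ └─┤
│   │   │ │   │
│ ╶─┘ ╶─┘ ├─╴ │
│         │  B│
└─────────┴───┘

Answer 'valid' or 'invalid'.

Checking path validity:
Result: All consecutive moves are passable.

valid

Correct solution:

┌─────┬─┬─────┐
│A    │ │     │
│ ┌─╴ ╵ │ ╶─┐ │
│↓│     │   │ │
│ │ ┌───┴─╴ │ │
│↓│ │       │ │
│ │ │ ┌─────┤ │
│↓│ │ │     │ │
│ └─┤ └─┬─╴ │ │
│↳ ↓│   │↱ ↓│ │
├─╴ ├─╴ │ ╷ └─┤
│↓ ↲│   │↑│↳ ↓│
│ ╶─┘ ╶─┘ ├─╴ │
│↳ → → → ↑│  B│
└─────────┴───┘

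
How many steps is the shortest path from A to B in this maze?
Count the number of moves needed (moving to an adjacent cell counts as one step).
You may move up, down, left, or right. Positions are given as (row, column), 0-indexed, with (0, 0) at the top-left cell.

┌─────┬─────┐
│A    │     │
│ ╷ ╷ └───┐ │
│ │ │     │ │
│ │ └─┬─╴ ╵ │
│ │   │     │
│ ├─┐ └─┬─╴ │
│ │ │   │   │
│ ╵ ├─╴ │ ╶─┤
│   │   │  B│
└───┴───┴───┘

Using BFS to find shortest path:
Start: (0, 0), End: (4, 5)
Path found:
(0,0) → (0,1) → (0,2) → (1,2) → (1,3) → (1,4) → (2,4) → (2,5) → (3,5) → (3,4) → (4,4) → (4,5)
Number of steps: 11

Solution:

┌─────┬─────┐
│A → ↓│     │
│ ╷ ╷ └───┐ │
│ │ │↳ → ↓│ │
│ │ └─┬─╴ ╵ │
│ │   │  ↳ ↓│
│ ├─┐ └─┬─╴ │
│ │ │   │↓ ↲│
│ ╵ ├─╴ │ ╶─┤
│   │   │↳ B│
└───┴───┴───┘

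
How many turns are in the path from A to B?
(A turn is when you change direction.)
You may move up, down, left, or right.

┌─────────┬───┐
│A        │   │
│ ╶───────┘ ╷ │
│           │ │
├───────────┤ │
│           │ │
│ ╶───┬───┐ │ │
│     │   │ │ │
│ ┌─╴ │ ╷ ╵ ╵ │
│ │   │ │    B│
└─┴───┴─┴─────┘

Directions: down, right, right, right, right, right, up, right, down, down, down, down
Number of turns: 4

Solution:

┌─────────┬───┐
│A        │↱ ↓│
│ ╶───────┘ ╷ │
│↳ → → → → ↑│↓│
├───────────┤ │
│           │↓│
│ ╶───┬───┐ │ │
│     │   │ │↓│
│ ┌─╴ │ ╷ ╵ ╵ │
│ │   │ │    B│
└─┴───┴─┴─────┘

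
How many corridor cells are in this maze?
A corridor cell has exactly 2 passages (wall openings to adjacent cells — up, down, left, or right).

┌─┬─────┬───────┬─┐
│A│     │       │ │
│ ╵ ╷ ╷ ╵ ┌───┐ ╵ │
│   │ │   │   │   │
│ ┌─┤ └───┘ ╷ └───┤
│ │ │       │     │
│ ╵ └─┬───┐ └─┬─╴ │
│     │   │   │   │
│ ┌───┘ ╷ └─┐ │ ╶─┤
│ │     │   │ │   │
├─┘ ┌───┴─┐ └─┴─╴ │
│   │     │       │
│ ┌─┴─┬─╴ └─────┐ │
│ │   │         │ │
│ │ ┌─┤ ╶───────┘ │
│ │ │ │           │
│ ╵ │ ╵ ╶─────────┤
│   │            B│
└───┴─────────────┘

Counting cells with exactly 2 passages:
Total corridor cells: 61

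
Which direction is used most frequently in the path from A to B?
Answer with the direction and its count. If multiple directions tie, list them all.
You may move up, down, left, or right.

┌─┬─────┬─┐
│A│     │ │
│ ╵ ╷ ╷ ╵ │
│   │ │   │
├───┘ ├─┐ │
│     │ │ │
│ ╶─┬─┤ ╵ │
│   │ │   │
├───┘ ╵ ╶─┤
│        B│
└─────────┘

Directions: down, right, up, right, right, down, right, down, down, left, down, right
Counts: {'down': 5, 'right': 5, 'up': 1, 'left': 1}
Most common: down and right (tied at 5 times each)

Solution:

┌─┬─────┬─┐
│A│↱ → ↓│ │
│ ╵ ╷ ╷ ╵ │
│↳ ↑│ │↳ ↓│
├───┘ ├─┐ │
│     │ │↓│
│ ╶─┬─┤ ╵ │
│   │ │↓ ↲│
├───┘ ╵ ╶─┤
│      ↳ B│
└─────────┘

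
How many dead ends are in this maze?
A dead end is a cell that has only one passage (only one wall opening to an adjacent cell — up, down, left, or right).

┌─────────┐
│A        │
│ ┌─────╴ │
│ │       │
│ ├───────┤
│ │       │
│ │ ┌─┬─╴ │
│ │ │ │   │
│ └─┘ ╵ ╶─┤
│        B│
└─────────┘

Checking each cell for number of passages:

Dead ends found at positions:
  (1, 1)
  (3, 1)
  (3, 2)
  (4, 4)
Total dead ends: 4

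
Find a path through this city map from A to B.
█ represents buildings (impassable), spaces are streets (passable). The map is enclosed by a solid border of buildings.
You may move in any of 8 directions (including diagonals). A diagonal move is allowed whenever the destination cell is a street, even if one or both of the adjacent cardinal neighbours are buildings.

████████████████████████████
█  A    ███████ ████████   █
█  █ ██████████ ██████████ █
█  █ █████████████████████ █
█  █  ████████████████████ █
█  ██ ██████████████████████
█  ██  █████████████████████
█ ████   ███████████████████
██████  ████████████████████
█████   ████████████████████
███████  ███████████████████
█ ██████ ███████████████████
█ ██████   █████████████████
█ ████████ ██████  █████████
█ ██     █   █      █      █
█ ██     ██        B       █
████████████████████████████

Finding the shortest path from A to B:
Movement: 8-directional
Path length: 21 steps
Directions: down-right → down → down → down-right → down → down-right → down → down → down-right → down-right → down-right → down-right → down-right → right → down-right → right → right → right → right → right → right

Solution:

████████████████████████████
█  A    ███████ ████████   █
█  █↓██████████ ██████████ █
█  █↓█████████████████████ █
█  █↘ ████████████████████ █
█  ██↓██████████████████████
█  ██↘ █████████████████████
█ ████↓  ███████████████████
██████↓ ████████████████████
█████ ↘ ████████████████████
███████↘ ███████████████████
█ ██████↘███████████████████
█ ██████ ↘ █████████████████
█ ████████↘██████  █████████
█ ██     █ →↘█      █      █
█ ██     ██  →→→→→→B       █
████████████████████████████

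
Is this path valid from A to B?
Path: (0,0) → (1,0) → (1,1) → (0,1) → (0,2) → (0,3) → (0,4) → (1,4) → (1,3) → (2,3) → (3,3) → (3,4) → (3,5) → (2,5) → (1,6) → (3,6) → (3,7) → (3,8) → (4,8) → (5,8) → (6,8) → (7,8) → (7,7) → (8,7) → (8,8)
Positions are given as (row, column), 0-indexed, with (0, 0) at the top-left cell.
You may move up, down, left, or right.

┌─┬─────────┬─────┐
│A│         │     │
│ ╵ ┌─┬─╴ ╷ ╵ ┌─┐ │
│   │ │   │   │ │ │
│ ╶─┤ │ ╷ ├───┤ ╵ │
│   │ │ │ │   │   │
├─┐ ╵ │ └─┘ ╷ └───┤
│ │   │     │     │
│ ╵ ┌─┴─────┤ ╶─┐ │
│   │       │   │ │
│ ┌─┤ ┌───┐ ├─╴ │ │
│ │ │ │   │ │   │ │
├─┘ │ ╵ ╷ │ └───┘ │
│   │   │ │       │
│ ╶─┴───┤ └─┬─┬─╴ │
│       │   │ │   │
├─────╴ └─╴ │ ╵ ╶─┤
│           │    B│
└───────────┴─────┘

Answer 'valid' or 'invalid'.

Checking path validity:
Result: Invalid move at step 14: cannot move from (2, 5) to (1, 6).

invalid

Correct solution:

┌─┬─────────┬─────┐
│A│↱ → → ↓  │     │
│ ╵ ┌─┬─╴ ╷ ╵ ┌─┐ │
│↳ ↑│ │↓ ↲│   │ │ │
│ ╶─┤ │ ╷ ├───┤ ╵ │
│   │ │↓│ │↱ ↓│   │
├─┐ ╵ │ └─┘ ╷ └───┤
│ │   │↳ → ↑│↳ → ↓│
│ ╵ ┌─┴─────┤ ╶─┐ │
│   │       │   │↓│
│ ┌─┤ ┌───┐ ├─╴ │ │
│ │ │ │   │ │   │↓│
├─┘ │ ╵ ╷ │ └───┘ │
│   │   │ │      ↓│
│ ╶─┴───┤ └─┬─┬─╴ │
│       │   │ │↓ ↲│
├─────╴ └─╴ │ ╵ ╶─┤
│           │  ↳ B│
└───────────┴─────┘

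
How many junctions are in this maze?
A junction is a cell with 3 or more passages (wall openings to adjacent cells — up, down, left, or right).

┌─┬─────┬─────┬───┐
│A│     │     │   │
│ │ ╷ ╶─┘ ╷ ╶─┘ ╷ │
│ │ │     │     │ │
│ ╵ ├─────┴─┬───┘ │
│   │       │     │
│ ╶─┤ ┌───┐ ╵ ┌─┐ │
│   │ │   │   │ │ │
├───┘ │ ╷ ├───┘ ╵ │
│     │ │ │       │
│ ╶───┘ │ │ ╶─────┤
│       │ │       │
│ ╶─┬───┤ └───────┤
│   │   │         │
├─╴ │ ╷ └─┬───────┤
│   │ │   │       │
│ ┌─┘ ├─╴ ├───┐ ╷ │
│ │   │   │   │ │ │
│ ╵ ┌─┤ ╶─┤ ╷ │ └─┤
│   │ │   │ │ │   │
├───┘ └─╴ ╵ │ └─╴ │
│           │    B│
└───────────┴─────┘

Checking each cell for number of passages:

Junctions found (3+ passages):
  (0, 2): 3 passages
  (0, 5): 3 passages
  (2, 0): 3 passages
  (2, 8): 3 passages
  (4, 7): 3 passages
  (5, 0): 3 passages
  (7, 7): 3 passages
  (10, 2): 3 passages
  (10, 4): 3 passages
Total junctions: 9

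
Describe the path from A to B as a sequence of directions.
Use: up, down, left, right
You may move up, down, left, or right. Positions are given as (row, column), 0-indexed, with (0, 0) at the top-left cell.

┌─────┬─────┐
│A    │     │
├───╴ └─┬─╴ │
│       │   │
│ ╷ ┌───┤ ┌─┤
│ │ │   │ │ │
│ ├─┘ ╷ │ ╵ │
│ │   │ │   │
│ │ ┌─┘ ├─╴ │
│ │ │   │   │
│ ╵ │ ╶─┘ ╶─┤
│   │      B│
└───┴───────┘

Finding the path and converting it to directions:
Path through cells: (0,0) → (0,1) → (0,2) → (1,2) → (1,1) → (1,0) → (2,0) → (3,0) → (4,0) → (5,0) → (5,1) → (4,1) → (3,1) → (3,2) → (2,2) → (2,3) → (3,3) → (4,3) → (4,2) → (5,2) → (5,3) → (5,4) → (5,5)
Directions: right, right, down, left, left, down, down, down, down, right, up, up, right, up, right, down, down, left, down, right, right, right

Solution:

┌─────┬─────┐
│A → ↓│     │
├───╴ └─┬─╴ │
│↓ ← ↲  │   │
│ ╷ ┌───┤ ┌─┤
│↓│ │↱ ↓│ │ │
│ ├─┘ ╷ │ ╵ │
│↓│↱ ↑│↓│   │
│ │ ┌─┘ ├─╴ │
│↓│↑│↓ ↲│   │
│ ╵ │ ╶─┘ ╶─┤
│↳ ↑│↳ → → B│
└───┴───────┘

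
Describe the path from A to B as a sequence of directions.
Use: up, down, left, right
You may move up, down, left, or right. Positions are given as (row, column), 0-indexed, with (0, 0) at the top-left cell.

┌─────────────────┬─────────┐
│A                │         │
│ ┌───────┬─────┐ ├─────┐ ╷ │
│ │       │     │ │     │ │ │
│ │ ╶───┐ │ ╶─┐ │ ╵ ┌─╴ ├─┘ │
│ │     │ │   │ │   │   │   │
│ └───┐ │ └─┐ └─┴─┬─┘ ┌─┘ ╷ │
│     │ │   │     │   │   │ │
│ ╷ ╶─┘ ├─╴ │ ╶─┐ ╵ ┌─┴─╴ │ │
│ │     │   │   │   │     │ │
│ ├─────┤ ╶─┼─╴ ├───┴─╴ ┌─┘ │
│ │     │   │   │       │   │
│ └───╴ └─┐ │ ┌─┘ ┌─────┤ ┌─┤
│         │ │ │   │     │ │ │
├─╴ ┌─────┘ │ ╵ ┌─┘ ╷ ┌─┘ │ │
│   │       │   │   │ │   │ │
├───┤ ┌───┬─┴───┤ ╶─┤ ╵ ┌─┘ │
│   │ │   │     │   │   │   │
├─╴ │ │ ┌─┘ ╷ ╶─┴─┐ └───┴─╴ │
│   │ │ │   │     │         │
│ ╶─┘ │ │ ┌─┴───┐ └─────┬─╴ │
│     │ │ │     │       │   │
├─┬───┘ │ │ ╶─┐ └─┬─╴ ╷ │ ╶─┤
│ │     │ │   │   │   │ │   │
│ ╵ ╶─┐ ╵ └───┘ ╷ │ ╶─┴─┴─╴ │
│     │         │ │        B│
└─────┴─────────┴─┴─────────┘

Finding the path and converting it to directions:
Path through cells: (0,0) → (0,1) → (0,2) → (0,3) → (0,4) → (0,5) → (0,6) → (0,7) → (0,8) → (1,8) → (2,8) → (2,9) → (1,9) → (1,10) → (1,11) → (2,11) → (2,10) → (3,10) → (3,9) → (4,9) → (4,8) → (3,8) → (3,7) → (3,6) → (4,6) → (4,7) → (5,7) → (5,6) → (6,6) → (7,6) → (7,7) → (6,7) → (6,8) → (5,8) → (5,9) → (5,10) → (5,11) → (4,11) → (4,12) → (3,12) → (2,12) → (2,13) → (3,13) → (4,13) → (5,13) → (5,12) → (6,12) → (7,12) → (7,11) → (8,11) → (8,10) → (7,10) → (6,10) → (6,9) → (7,9) → (7,8) → (8,8) → (8,9) → (9,9) → (9,10) → (9,11) → (9,12) → (9,13) → (10,13) → (10,12) → (11,12) → (11,13) → (12,13)
Directions: right, right, right, right, right, right, right, right, down, down, right, up, right, right, down, left, down, left, down, left, up, left, left, down, right, down, left, down, down, right, up, right, up, right, right, right, up, right, up, up, right, down, down, down, left, down, down, left, down, left, up, up, left, down, left, down, right, down, right, right, right, right, down, left, down, right, down

Solution:

┌─────────────────┬─────────┐
│A → → → → → → → ↓│         │
│ ┌───────┬─────┐ ├─────┐ ╷ │
│ │       │     │↓│↱ → ↓│ │ │
│ │ ╶───┐ │ ╶─┐ │ ╵ ┌─╴ ├─┘ │
│ │     │ │   │ │↳ ↑│↓ ↲│↱ ↓│
│ └───┐ │ └─┐ └─┴─┬─┘ ┌─┘ ╷ │
│     │ │   │↓ ← ↰│↓ ↲│  ↑│↓│
│ ╷ ╶─┘ ├─╴ │ ╶─┐ ╵ ┌─┴─╴ │ │
│ │     │   │↳ ↓│↑ ↲│  ↱ ↑│↓│
│ ├─────┤ ╶─┼─╴ ├───┴─╴ ┌─┘ │
│ │     │   │↓ ↲│↱ → → ↑│↓ ↲│
│ └───╴ └─┐ │ ┌─┘ ┌─────┤ ┌─┤
│         │ │↓│↱ ↑│↓ ↰  │↓│ │
├─╴ ┌─────┘ │ ╵ ┌─┘ ╷ ┌─┘ │ │
│   │       │↳ ↑│↓ ↲│↑│↓ ↲│ │
├───┤ ┌───┬─┴───┤ ╶─┤ ╵ ┌─┘ │
│   │ │   │     │↳ ↓│↑ ↲│   │
├─╴ │ │ ┌─┘ ╷ ╶─┴─┐ └───┴─╴ │
│   │ │ │   │     │↳ → → → ↓│
│ ╶─┘ │ │ ┌─┴───┐ └─────┬─╴ │
│     │ │ │     │       │↓ ↲│
├─┬───┘ │ │ ╶─┐ └─┬─╴ ╷ │ ╶─┤
│ │     │ │   │   │   │ │↳ ↓│
│ ╵ ╶─┐ ╵ └───┘ ╷ │ ╶─┴─┴─╴ │
│     │         │ │        B│
└─────┴─────────┴─┴─────────┘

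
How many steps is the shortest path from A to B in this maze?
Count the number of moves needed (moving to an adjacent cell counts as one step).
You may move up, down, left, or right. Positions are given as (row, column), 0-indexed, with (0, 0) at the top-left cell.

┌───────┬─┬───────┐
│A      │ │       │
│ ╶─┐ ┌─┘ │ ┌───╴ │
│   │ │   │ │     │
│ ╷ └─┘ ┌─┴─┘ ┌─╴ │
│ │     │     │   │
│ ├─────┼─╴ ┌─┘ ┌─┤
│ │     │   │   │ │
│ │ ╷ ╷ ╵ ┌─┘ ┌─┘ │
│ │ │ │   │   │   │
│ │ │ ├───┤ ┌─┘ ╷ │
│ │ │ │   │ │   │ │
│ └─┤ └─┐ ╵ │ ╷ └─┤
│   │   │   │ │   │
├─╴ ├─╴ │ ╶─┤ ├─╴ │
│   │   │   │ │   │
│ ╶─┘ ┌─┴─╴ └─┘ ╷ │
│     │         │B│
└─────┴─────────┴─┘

Using BFS to find shortest path:
Start: (0, 0), End: (8, 8)
Path found:
(0,0) → (1,0) → (2,0) → (3,0) → (4,0) → (5,0) → (6,0) → (6,1) → (7,1) → (7,0) → (8,0) → (8,1) → (8,2) → (7,2) → (7,3) → (6,3) → (6,2) → (5,2) → (4,2) → (3,2) → (3,3) → (4,3) → (4,4) → (3,4) → (3,5) → (2,5) → (2,6) → (1,6) → (1,7) → (1,8) → (2,8) → (2,7) → (3,7) → (3,6) → (4,6) → (4,5) → (5,5) → (6,5) → (6,4) → (7,4) → (7,5) → (8,5) → (8,6) → (8,7) → (7,7) → (7,8) → (8,8)
Number of steps: 46

Solution:

┌───────┬─┬───────┐
│A      │ │       │
│ ╶─┐ ┌─┘ │ ┌───╴ │
│↓  │ │   │ │↱ → ↓│
│ ╷ └─┘ ┌─┴─┘ ┌─╴ │
│↓│     │  ↱ ↑│↓ ↲│
│ ├─────┼─╴ ┌─┘ ┌─┤
│↓│  ↱ ↓│↱ ↑│↓ ↲│ │
│ │ ╷ ╷ ╵ ┌─┘ ┌─┘ │
│↓│ │↑│↳ ↑│↓ ↲│   │
│ │ │ ├───┤ ┌─┘ ╷ │
│↓│ │↑│   │↓│   │ │
│ └─┤ └─┐ ╵ │ ╷ └─┤
│↳ ↓│↑ ↰│↓ ↲│ │   │
├─╴ ├─╴ │ ╶─┤ ├─╴ │
│↓ ↲│↱ ↑│↳ ↓│ │↱ ↓│
│ ╶─┘ ┌─┴─╴ └─┘ ╷ │
│↳ → ↑│    ↳ → ↑│B│
└─────┴─────────┴─┘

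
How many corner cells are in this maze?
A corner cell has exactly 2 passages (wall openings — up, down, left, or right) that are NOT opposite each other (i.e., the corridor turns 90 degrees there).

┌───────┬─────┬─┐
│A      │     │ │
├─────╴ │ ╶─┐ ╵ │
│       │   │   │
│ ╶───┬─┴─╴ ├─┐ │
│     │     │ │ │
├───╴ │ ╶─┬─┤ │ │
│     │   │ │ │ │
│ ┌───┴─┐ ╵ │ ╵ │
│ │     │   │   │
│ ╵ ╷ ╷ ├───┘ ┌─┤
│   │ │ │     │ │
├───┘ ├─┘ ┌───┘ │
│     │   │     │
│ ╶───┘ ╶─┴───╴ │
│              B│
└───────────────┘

Counting corner cells (2 non-opposite passages):
Total corners: 31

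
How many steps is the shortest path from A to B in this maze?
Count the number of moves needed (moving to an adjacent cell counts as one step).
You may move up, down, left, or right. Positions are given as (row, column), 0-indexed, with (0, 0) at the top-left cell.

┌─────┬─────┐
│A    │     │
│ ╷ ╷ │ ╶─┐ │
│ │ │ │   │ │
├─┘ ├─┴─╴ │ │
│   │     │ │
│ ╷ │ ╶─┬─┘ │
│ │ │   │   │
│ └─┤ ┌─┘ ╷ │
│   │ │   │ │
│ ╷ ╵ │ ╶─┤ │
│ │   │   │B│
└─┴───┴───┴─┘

Using BFS to find shortest path:
Start: (0, 0), End: (5, 5)
Path found:
(0,0) → (0,1) → (1,1) → (2,1) → (2,0) → (3,0) → (4,0) → (4,1) → (5,1) → (5,2) → (4,2) → (3,2) → (2,2) → (2,3) → (2,4) → (1,4) → (1,3) → (0,3) → (0,4) → (0,5) → (1,5) → (2,5) → (3,5) → (4,5) → (5,5)
Number of steps: 24

Solution:

┌─────┬─────┐
│A ↓  │↱ → ↓│
│ ╷ ╷ │ ╶─┐ │
│ │↓│ │↑ ↰│↓│
├─┘ ├─┴─╴ │ │
│↓ ↲│↱ → ↑│↓│
│ ╷ │ ╶─┬─┘ │
│↓│ │↑  │  ↓│
│ └─┤ ┌─┘ ╷ │
│↳ ↓│↑│   │↓│
│ ╷ ╵ │ ╶─┤ │
│ │↳ ↑│   │B│
└─┴───┴───┴─┘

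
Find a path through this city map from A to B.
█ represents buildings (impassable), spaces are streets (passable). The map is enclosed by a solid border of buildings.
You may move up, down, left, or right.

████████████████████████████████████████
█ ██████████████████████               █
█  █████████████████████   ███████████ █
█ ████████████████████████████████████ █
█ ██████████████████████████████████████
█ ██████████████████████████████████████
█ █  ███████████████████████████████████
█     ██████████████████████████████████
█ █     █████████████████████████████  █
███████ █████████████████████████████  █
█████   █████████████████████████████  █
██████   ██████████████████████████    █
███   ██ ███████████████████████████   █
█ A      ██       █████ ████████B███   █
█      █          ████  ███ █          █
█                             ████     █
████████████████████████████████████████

Finding the shortest path from A to B:
Movement: cardinal only
Path length: 34 steps
Directions: down → down → right → right → right → right → right → right → right → right → right → right → right → right → right → right → right → right → right → right → right → right → right → right → right → right → right → right → right → up → right → right → right → up

Solution:

████████████████████████████████████████
█ ██████████████████████               █
█  █████████████████████   ███████████ █
█ ████████████████████████████████████ █
█ ██████████████████████████████████████
█ ██████████████████████████████████████
█ █  ███████████████████████████████████
█     ██████████████████████████████████
█ █     █████████████████████████████  █
███████ █████████████████████████████  █
█████   █████████████████████████████  █
██████   ██████████████████████████    █
███   ██ ███████████████████████████   █
█ A      ██       █████ ████████B███   █
█ ↓    █          ████  ███ █↱→→↑      █
█ ↳→→→→→→→→→→→→→→→→→→→→→→→→→→↑████     █
████████████████████████████████████████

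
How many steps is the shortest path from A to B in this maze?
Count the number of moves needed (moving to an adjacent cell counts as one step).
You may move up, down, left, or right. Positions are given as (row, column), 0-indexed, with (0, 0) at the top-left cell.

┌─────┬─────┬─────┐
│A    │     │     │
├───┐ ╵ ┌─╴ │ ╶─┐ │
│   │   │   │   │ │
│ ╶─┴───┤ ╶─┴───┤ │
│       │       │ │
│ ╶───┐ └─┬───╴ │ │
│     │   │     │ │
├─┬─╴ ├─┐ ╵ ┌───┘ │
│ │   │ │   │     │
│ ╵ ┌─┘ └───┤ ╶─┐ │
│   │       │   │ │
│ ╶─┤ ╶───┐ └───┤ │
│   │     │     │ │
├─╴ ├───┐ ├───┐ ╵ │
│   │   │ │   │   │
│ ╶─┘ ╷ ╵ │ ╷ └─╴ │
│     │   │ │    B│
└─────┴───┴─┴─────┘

Using BFS to find shortest path:
Start: (0, 0), End: (8, 8)
Path found:
(0,0) → (0,1) → (0,2) → (1,2) → (1,3) → (0,3) → (0,4) → (0,5) → (1,5) → (1,4) → (2,4) → (2,5) → (2,6) → (2,7) → (3,7) → (3,6) → (3,5) → (4,5) → (4,4) → (3,4) → (3,3) → (2,3) → (2,2) → (2,1) → (2,0) → (3,0) → (3,1) → (3,2) → (4,2) → (4,1) → (5,1) → (5,0) → (6,0) → (6,1) → (7,1) → (7,0) → (8,0) → (8,1) → (8,2) → (7,2) → (7,3) → (8,3) → (8,4) → (7,4) → (6,4) → (6,3) → (6,2) → (5,2) → (5,3) → (5,4) → (5,5) → (6,5) → (6,6) → (6,7) → (7,7) → (7,8) → (8,8)
Number of steps: 56

Solution:

┌─────┬─────┬─────┐
│A → ↓│↱ → ↓│     │
├───┐ ╵ ┌─╴ │ ╶─┐ │
│   │↳ ↑│↓ ↲│   │ │
│ ╶─┴───┤ ╶─┴───┤ │
│↓ ← ← ↰│↳ → → ↓│ │
│ ╶───┐ └─┬───╴ │ │
│↳ → ↓│↑ ↰│↓ ← ↲│ │
├─┬─╴ ├─┐ ╵ ┌───┘ │
│ │↓ ↲│ │↑ ↲│     │
│ ╵ ┌─┘ └───┤ ╶─┐ │
│↓ ↲│↱ → → ↓│   │ │
│ ╶─┤ ╶───┐ └───┤ │
│↳ ↓│↑ ← ↰│↳ → ↓│ │
├─╴ ├───┐ ├───┐ ╵ │
│↓ ↲│↱ ↓│↑│   │↳ ↓│
│ ╶─┘ ╷ ╵ │ ╷ └─╴ │
│↳ → ↑│↳ ↑│ │    B│
└─────┴───┴─┴─────┘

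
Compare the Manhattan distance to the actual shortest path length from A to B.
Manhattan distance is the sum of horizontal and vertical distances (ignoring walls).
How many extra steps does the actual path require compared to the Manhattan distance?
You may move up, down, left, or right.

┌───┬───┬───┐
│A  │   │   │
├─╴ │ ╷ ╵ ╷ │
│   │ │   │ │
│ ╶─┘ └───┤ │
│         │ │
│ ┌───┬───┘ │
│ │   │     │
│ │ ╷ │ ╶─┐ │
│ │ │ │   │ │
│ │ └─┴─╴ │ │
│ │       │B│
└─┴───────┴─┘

Manhattan distance: |5 - 0| + |5 - 0| = 10
Actual path length: 18
Extra steps: 18 - 10 = 8

Solution:

┌───┬───┬───┐
│A ↓│↱ ↓│↱ ↓│
├─╴ │ ╷ ╵ ╷ │
│↓ ↲│↑│↳ ↑│↓│
│ ╶─┘ └───┤ │
│↳ → ↑    │↓│
│ ┌───┬───┘ │
│ │   │    ↓│
│ │ ╷ │ ╶─┐ │
│ │ │ │   │↓│
│ │ └─┴─╴ │ │
│ │       │B│
└─┴───────┴─┘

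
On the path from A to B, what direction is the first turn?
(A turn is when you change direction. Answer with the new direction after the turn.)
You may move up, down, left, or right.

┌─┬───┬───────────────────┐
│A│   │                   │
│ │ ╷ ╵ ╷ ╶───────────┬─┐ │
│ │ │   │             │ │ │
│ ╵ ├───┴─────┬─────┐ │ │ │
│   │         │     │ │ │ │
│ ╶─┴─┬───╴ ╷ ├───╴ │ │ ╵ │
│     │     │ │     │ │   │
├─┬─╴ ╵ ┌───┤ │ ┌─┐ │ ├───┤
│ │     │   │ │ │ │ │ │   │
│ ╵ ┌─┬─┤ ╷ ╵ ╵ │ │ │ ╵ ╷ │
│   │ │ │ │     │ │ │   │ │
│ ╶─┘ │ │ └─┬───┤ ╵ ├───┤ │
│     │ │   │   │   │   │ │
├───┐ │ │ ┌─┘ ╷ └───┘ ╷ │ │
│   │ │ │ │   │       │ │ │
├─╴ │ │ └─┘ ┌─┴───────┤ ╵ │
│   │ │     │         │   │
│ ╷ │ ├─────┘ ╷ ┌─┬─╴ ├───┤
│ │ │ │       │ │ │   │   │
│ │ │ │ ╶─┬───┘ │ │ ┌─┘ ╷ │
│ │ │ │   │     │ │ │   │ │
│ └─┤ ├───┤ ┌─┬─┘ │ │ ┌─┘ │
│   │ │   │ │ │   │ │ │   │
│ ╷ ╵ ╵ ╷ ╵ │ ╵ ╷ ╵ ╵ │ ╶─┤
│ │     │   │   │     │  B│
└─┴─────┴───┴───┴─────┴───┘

Directions: down, down, down, right, right, down, left, down, left, down, right, right, down, down, down, down, down, down, right, up, right, down, right, up, up, right, right, up, up, right, right, right, down, left, down, down, down, right, up, up, right, up, right, down, down, left, down, right
First turn direction: right

Solution:

┌─┬───┬───────────────────┐
│A│   │                   │
│ │ ╷ ╵ ╷ ╶───────────┬─┐ │
│↓│ │   │             │ │ │
│ ╵ ├───┴─────┬─────┐ │ │ │
│↓  │         │     │ │ │ │
│ ╶─┴─┬───╴ ╷ ├───╴ │ │ ╵ │
│↳ → ↓│     │ │     │ │   │
├─┬─╴ ╵ ┌───┤ │ ┌─┐ │ ├───┤
│ │↓ ↲  │   │ │ │ │ │ │   │
│ ╵ ┌─┬─┤ ╷ ╵ ╵ │ │ │ ╵ ╷ │
│↓ ↲│ │ │ │     │ │ │   │ │
│ ╶─┘ │ │ └─┬───┤ ╵ ├───┤ │
│↳ → ↓│ │   │   │   │   │ │
├───┐ │ │ ┌─┘ ╷ └───┘ ╷ │ │
│   │↓│ │ │   │       │ │ │
├─╴ │ │ └─┘ ┌─┴───────┤ ╵ │
│   │↓│     │  ↱ → → ↓│   │
│ ╷ │ ├─────┘ ╷ ┌─┬─╴ ├───┤
│ │ │↓│       │↑│ │↓ ↲│↱ ↓│
│ │ │ │ ╶─┬───┘ │ │ ┌─┘ ╷ │
│ │ │↓│   │↱ → ↑│ │↓│↱ ↑│↓│
│ └─┤ ├───┤ ┌─┬─┘ │ │ ┌─┘ │
│   │↓│↱ ↓│↑│ │   │↓│↑│↓ ↲│
│ ╷ ╵ ╵ ╷ ╵ │ ╵ ╷ ╵ ╵ │ ╶─┤
│ │  ↳ ↑│↳ ↑│   │  ↳ ↑│↳ B│
└─┴─────┴───┴───┴─────┴───┘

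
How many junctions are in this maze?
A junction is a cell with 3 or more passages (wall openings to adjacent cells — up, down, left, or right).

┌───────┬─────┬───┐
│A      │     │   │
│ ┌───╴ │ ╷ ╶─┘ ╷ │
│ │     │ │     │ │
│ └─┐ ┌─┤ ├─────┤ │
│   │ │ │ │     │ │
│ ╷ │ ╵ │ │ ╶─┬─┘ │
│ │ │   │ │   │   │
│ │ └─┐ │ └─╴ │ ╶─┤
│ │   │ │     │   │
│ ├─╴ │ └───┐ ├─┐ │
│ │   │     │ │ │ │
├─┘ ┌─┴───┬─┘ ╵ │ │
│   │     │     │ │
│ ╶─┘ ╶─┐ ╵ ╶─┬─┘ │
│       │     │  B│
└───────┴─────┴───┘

Checking each cell for number of passages:

Junctions found (3+ passages):
  (0, 5): 3 passages
  (1, 2): 3 passages
  (2, 0): 3 passages
  (3, 3): 3 passages
  (4, 6): 3 passages
  (6, 6): 3 passages
  (7, 2): 3 passages
  (7, 5): 3 passages
Total junctions: 8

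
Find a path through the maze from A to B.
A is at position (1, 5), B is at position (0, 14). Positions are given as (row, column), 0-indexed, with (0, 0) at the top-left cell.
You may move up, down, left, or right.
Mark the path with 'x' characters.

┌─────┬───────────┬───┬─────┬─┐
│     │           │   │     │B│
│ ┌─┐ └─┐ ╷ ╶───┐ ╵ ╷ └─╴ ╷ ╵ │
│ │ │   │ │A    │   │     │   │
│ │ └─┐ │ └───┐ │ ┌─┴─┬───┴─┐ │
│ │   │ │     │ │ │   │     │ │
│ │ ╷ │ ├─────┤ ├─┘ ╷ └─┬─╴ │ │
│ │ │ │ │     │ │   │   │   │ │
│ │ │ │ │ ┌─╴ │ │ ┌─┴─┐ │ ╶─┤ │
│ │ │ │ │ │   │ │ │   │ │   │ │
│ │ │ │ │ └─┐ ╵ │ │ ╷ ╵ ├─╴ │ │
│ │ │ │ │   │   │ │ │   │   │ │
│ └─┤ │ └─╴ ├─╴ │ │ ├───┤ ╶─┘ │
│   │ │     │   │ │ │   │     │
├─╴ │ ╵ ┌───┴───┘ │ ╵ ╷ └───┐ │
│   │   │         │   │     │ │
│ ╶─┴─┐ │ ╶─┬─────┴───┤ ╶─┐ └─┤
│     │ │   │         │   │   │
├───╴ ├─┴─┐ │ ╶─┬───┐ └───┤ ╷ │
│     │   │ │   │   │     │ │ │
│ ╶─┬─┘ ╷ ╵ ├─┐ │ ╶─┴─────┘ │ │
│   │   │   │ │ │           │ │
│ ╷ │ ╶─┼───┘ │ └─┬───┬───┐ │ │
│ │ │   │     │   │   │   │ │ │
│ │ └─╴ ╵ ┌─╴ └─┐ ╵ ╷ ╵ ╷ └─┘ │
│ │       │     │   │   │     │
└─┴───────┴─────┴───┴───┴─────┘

Finding the shortest path from (1, 5) to (0, 14):
Path length: 16 steps
Directions: up → right → right → right → down → right → up → right → down → right → right → up → right → down → right → up

Solution:

┌─────┬───────────┬───┬─────┬─┐
│     │    x x x x│x x│  x x│B│
│ ┌─┐ └─┐ ╷ ╶───┐ ╵ ╷ └─╴ ╷ ╵ │
│ │ │   │ │A    │x x│x x x│x x│
│ │ └─┐ │ └───┐ │ ┌─┴─┬───┴─┐ │
│ │   │ │     │ │ │   │     │ │
│ │ ╷ │ ├─────┤ ├─┘ ╷ └─┬─╴ │ │
│ │ │ │ │     │ │   │   │   │ │
│ │ │ │ │ ┌─╴ │ │ ┌─┴─┐ │ ╶─┤ │
│ │ │ │ │ │   │ │ │   │ │   │ │
│ │ │ │ │ └─┐ ╵ │ │ ╷ ╵ ├─╴ │ │
│ │ │ │ │   │   │ │ │   │   │ │
│ └─┤ │ └─╴ ├─╴ │ │ ├───┤ ╶─┘ │
│   │ │     │   │ │ │   │     │
├─╴ │ ╵ ┌───┴───┘ │ ╵ ╷ └───┐ │
│   │   │         │   │     │ │
│ ╶─┴─┐ │ ╶─┬─────┴───┤ ╶─┐ └─┤
│     │ │   │         │   │   │
├───╴ ├─┴─┐ │ ╶─┬───┐ └───┤ ╷ │
│     │   │ │   │   │     │ │ │
│ ╶─┬─┘ ╷ ╵ ├─┐ │ ╶─┴─────┘ │ │
│   │   │   │ │ │           │ │
│ ╷ │ ╶─┼───┘ │ └─┬───┬───┐ │ │
│ │ │   │     │   │   │   │ │ │
│ │ └─╴ ╵ ┌─╴ └─┐ ╵ ╷ ╵ ╷ └─┘ │
│ │       │     │   │   │     │
└─┴───────┴─────┴───┴───┴─────┘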